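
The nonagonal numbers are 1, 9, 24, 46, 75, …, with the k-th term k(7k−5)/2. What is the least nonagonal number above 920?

Solve n(7n−5)/2 > 920 for integer n.
The largest n with value ≤ 920 is 16 (since 856 ≤ 920 < 969), so the first above is n = 17, value 969.

969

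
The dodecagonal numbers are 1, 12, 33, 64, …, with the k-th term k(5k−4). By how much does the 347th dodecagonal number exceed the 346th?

Consecutive dodecagonal numbers differ by 10n − 9: here 10·347 − 9 = 3461.

3461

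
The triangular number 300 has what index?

24

Set n(n+1)/2 = 300, giving n² + n − 600 = 0.
The discriminant is 1 + 8·300 = 2401, and √2401 = 49.
So n = (-1 + 49) / 2 = 48/2 = 24.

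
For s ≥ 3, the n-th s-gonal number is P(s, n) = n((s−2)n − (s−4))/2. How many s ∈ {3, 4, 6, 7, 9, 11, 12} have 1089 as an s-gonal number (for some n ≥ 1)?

2

s = 3: P(3, 46) = 1081 and P(3, 47) = 1128; 1089 is not s-gonal.
s = 4: P(4, 33) = 1089. ✓
s = 6: P(6, 23) = 1035 and P(6, 24) = 1128; 1089 is not s-gonal.
s = 7: P(7, 21) = 1071 and P(7, 22) = 1177; 1089 is not s-gonal.
s = 9: P(9, 18) = 1089. ✓
s = 11: P(11, 15) = 960 and P(11, 16) = 1096; 1089 is not s-gonal.
s = 12: P(12, 15) = 1065 and P(12, 16) = 1216; 1089 is not s-gonal.
Hits: s ∈ {4, 9} → 2.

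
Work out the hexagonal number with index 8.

The 8th hexagonal number is n(2n−1) with n = 8.
8·(2·8 − 1) = 8·15 = 120.

120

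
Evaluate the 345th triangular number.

59685

The 345th triangular number is n(n+1)/2 with n = 345.
345·346/2 = 119370/2 = 59685.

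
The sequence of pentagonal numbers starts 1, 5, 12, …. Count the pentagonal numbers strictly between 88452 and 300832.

204

The n-th pentagonal number is n(3n−1)/2.
Smallest index with value > 88452: n = 244 (giving 89182).
Largest index with value < 300832: n = 447 (giving 299490).
Indices 244 through 447: 204 terms.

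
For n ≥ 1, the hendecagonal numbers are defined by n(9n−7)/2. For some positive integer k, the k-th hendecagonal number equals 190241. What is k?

206

Set n(9n−7)/2 = 190241, giving 9n² − 7n − 380482 = 0.
The discriminant is 49 + 72·190241 = 13697401, and √13697401 = 3701.
So n = (7 + 3701) / 18 = 3708/18 = 206.
Check: 206·(9·206 − 7)/2 = 190241. ✓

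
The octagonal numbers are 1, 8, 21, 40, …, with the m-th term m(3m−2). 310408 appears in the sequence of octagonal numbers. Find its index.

Set n(3n−2) = 310408, giving 3n² − 2n − 310408 = 0.
So n = (2 + 1930) / 6 = 1932/6 = 322.
Check: 322·(3·322 − 2) = 310408. ✓

322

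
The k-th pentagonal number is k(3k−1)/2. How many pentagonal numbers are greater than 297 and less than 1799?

The n-th pentagonal number is n(3n−1)/2.
Smallest index with value > 297: n = 15 (giving 330).
Largest index with value < 1799: n = 34 (giving 1717).
Indices 15 through 34: 20 terms.

20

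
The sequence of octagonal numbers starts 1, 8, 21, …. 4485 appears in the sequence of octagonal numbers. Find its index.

39

Set n(3n−2) = 4485, giving 3n² − 2n − 4485 = 0.
The discriminant is 4 + 12·4485 = 53824, and √53824 = 232.
So n = (2 + 232) / 6 = 234/6 = 39.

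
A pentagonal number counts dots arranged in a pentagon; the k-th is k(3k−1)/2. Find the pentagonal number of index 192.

The 192nd pentagonal number is n(3n−1)/2 with n = 192.
192·(3·192 − 1)/2 = 192·575/2 = 55200.

55200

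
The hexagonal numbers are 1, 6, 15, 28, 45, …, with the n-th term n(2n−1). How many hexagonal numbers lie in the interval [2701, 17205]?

57

The n-th hexagonal number is n(2n−1).
Smallest index with value ≥ 2701: n = 37 (giving 2701).
Largest index with value ≤ 17205: n = 93 (giving 17205).
Indices 37 through 93: 57 terms.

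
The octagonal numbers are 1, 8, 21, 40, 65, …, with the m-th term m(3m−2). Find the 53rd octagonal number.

8321

The 53rd octagonal number is n(3n−2) with n = 53.
53·(3·53 − 2) = 53·157 = 8321.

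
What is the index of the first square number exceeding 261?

Solve n² > 261 for integer n.
The largest n with value ≤ 261 is 16 (since 256 ≤ 261 < 289), so the first above is n = 17, value 289.

17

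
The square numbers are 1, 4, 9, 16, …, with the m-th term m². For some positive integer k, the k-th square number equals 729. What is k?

27

We need n² = 729, so n = √729 = 27.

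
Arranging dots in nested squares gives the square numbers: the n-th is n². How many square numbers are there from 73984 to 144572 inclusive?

109

The n-th square number is n².
Smallest index with value ≥ 73984: n = 272 (giving 73984).
Largest index with value ≤ 144572: n = 380 (giving 144400).
Indices 272 through 380: 109 terms.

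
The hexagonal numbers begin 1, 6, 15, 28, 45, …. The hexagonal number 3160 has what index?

Set n(2n−1) = 3160, giving 2n² − n − 3160 = 0.
So n = (1 + 159) / 4 = 160/4 = 40.
Check: 40·(2·40 − 1) = 3160. ✓

40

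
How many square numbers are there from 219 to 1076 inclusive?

18

The n-th square number is n².
Smallest index with value ≥ 219: n = 15 (giving 225).
Largest index with value ≤ 1076: n = 32 (giving 1024).
Indices 15 through 32: 18 terms.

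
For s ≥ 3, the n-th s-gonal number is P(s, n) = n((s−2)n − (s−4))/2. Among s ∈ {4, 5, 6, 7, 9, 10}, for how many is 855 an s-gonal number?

1

s = 4: P(4, 29) = 841 and P(4, 30) = 900; 855 is not s-gonal.
s = 5: P(5, 24) = 852 and P(5, 25) = 925; 855 is not s-gonal.
s = 6: P(6, 20) = 780 and P(6, 21) = 861; 855 is not s-gonal.
s = 7: P(7, 18) = 783 and P(7, 19) = 874; 855 is not s-gonal.
s = 9: P(9, 15) = 750 and P(9, 16) = 856; 855 is not s-gonal.
s = 10: P(10, 15) = 855. ✓
Hits: s ∈ {10} → 1.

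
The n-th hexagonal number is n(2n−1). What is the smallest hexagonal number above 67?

Solve n(2n−1) > 67 for integer n.
The largest n with value ≤ 67 is 6 (since 66 ≤ 67 < 91), so the first above is n = 7, value 91.

91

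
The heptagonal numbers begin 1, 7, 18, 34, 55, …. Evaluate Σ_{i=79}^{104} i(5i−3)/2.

Σ i(5i−3)/2 = (5Σi² − 3Σi) / 2 over i = 79..104.
Σi = 5460 − 3081 = 2379 and Σi² = 380380 − 161239 = 219141.
(5·219141 − 3·2379) / 2 = 1088568/2 = 544284.

544284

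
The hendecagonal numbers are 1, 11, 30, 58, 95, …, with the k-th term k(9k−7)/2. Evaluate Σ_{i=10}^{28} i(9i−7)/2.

32167

Σ i(9i−7)/2 = (9Σi² − 7Σi) / 2 over i = 10..28.
Σi = 406 − 45 = 361 and Σi² = 7714 − 285 = 7429.
(9·7429 − 7·361) / 2 = 64334/2 = 32167.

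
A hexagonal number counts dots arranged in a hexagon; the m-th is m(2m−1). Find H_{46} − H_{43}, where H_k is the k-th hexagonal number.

531

46·(2·46 − 1) = 4186 and 43·(2·43 − 1) = 3655.
Difference: 4186 − 3655 = 531.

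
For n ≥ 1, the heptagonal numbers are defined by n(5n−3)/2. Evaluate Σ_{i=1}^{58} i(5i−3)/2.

Σ i(5i−3)/2 = (5Σi² − 3Σi) / 2 over i = 1..58.
Σi = 1711 and Σi² = 66729.
(5·66729 − 3·1711) / 2 = 328512/2 = 164256.

164256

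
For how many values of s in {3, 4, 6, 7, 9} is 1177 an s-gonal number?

1

s = 3: P(3, 48) = 1176 and P(3, 49) = 1225; 1177 is not s-gonal.
s = 4: P(4, 34) = 1156 and P(4, 35) = 1225; 1177 is not s-gonal.
s = 6: P(6, 24) = 1128 and P(6, 25) = 1225; 1177 is not s-gonal.
s = 7: P(7, 22) = 1177. ✓
s = 9: P(9, 18) = 1089 and P(9, 19) = 1216; 1177 is not s-gonal.
Hits: s ∈ {7} → 1.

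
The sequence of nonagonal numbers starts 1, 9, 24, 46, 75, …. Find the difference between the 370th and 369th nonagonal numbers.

2584

Consecutive nonagonal numbers differ by 7n − 6: here 7·370 − 6 = 2584.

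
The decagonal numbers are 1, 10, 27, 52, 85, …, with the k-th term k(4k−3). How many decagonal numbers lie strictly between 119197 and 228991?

66

The n-th decagonal number is n(4n−3).
Smallest index with value > 119197: n = 174 (giving 120582).
Largest index with value < 228991: n = 239 (giving 227767).
Indices 174 through 239: 66 terms.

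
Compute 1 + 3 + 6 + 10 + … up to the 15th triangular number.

680

Σ i(i+1)/2 = (Σi² + Σi) / 2 over i = 1..15.
Σi = 120 and Σi² = 1240.
(1·1240 + 1·120) / 2 = 1360/2 = 680.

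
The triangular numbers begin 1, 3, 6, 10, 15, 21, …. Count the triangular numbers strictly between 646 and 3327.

The n-th triangular number is n(n+1)/2.
Smallest index with value > 646: n = 36 (giving 666).
Largest index with value < 3327: n = 81 (giving 3321).
Indices 36 through 81: 46 terms.

46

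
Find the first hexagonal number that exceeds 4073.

Solve n(2n−1) > 4073 for integer n.
The largest n with value ≤ 4073 is 45 (since 4005 ≤ 4073 < 4186), so the first above is n = 46, value 4186.

4186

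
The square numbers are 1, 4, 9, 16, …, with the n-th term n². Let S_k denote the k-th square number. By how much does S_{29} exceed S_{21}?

400

29² = 841 and 21² = 441.
Difference: 841 − 441 = 400.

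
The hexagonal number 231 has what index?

Set n(2n−1) = 231, giving 2n² − n − 231 = 0.
So n = (1 + 43) / 4 = 44/4 = 11.
Check: 11·(2·11 − 1) = 231. ✓

11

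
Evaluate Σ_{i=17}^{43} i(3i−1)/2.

Σ i(3i−1)/2 = (3Σi² − Σi) / 2 over i = 17..43.
Σi = 946 − 136 = 810 and Σi² = 27434 − 1496 = 25938.
(3·25938 − 1·810) / 2 = 77004/2 = 38502.

38502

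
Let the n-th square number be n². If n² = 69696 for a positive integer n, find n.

We need n² = 69696, so n = √69696 = 264.

264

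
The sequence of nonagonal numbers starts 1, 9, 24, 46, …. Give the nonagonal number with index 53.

9699

53·(7·53 − 5)/2 = 53·366/2 = 53·183 = 9699.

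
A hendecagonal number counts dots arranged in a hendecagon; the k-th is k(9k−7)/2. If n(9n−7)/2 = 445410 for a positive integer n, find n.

315

Set n(9n−7)/2 = 445410, giving 9n² − 7n − 890820 = 0.
The discriminant is 49 + 72·445410 = 32069569, and √32069569 = 5663.
So n = (7 + 5663) / 18 = 5670/18 = 315.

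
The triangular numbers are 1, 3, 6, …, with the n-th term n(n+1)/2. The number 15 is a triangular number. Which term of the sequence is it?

5

Set n(n+1)/2 = 15, giving n² + n − 30 = 0.
The discriminant is 1 + 8·15 = 121, and √121 = 11.
So n = (-1 + 11) / 2 = 10/2 = 5.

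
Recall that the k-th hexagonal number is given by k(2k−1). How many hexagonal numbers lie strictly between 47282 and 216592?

175

The n-th hexagonal number is n(2n−1).
Smallest index with value > 47282: n = 155 (giving 47895).
Largest index with value < 216592: n = 329 (giving 216153).
Indices 155 through 329: 175 terms.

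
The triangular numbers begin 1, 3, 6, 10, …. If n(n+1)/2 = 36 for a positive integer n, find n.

8

Set n(n+1)/2 = 36, giving n² + n − 72 = 0.
The discriminant is 1 + 8·36 = 289, and √289 = 17.
So n = (-1 + 17) / 2 = 16/2 = 8.
Check: 8·9/2 = 36. ✓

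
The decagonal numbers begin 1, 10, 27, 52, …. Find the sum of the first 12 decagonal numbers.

2366

Σ i(4i−3) = 4Σi² − 3Σi over i = 1..12.
Σi = 78 and Σi² = 650.
4·650 − 3·78 = 2366.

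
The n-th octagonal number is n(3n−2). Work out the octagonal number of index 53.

8321

The 53rd octagonal number is n(3n−2) with n = 53.
53·(3·53 − 2) = 53·157 = 8321.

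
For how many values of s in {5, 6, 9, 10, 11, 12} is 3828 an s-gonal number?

1

s = 5: P(5, 50) = 3725 and P(5, 51) = 3876; 3828 is not s-gonal.
s = 6: P(6, 44) = 3828. ✓
s = 9: P(9, 33) = 3729 and P(9, 34) = 3961; 3828 is not s-gonal.
s = 10: P(10, 31) = 3751 and P(10, 32) = 4000; 3828 is not s-gonal.
s = 11: P(11, 29) = 3683 and P(11, 30) = 3945; 3828 is not s-gonal.
s = 12: P(12, 28) = 3808 and P(12, 29) = 4089; 3828 is not s-gonal.
Hits: s ∈ {6} → 1.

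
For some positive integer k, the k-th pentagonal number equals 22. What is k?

4

Set n(3n−1)/2 = 22, giving 3n² − n − 44 = 0.
So n = (1 + 23) / 6 = 24/6 = 4.
Check: 4·(3·4 − 1)/2 = 22. ✓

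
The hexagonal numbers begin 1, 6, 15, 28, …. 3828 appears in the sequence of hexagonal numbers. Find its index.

44

Set n(2n−1) = 3828, giving 2n² − n − 3828 = 0.
The discriminant is 1 + 8·3828 = 30625, and √30625 = 175.
So n = (1 + 175) / 4 = 176/4 = 44.
Check: 44·(2·44 − 1) = 3828. ✓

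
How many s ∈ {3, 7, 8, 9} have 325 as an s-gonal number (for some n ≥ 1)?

s = 3: P(3, 25) = 325. ✓
s = 7: P(7, 11) = 286 and P(7, 12) = 342; 325 is not s-gonal.
s = 8: P(8, 10) = 280 and P(8, 11) = 341; 325 is not s-gonal.
s = 9: P(9, 10) = 325. ✓
Hits: s ∈ {3, 9} → 2.

2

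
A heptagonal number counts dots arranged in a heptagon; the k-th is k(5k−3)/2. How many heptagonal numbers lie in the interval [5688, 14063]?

28

The n-th heptagonal number is n(5n−3)/2.
Smallest index with value ≥ 5688: n = 48 (giving 5688).
Largest index with value ≤ 14063: n = 75 (giving 13950).
Indices 48 through 75: 28 terms.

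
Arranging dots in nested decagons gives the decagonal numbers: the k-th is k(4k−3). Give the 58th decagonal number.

The 58th decagonal number is n(4n−3) with n = 58.
58·(4·58 − 3) = 58·229 = 13282.

13282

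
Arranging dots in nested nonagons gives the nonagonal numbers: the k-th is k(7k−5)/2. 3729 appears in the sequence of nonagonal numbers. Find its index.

Set n(7n−5)/2 = 3729, giving 7n² − 5n − 7458 = 0.
The discriminant is 25 + 56·3729 = 208849, and √208849 = 457.
So n = (5 + 457) / 14 = 462/14 = 33.
Check: 33·(7·33 − 5)/2 = 3729. ✓

33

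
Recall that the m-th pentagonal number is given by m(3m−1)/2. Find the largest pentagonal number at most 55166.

54626

Solve n(3n−1)/2 ≤ 55166 for integer n.
n = 191 gives 54626 ≤ 55166, while n = 192 gives 55200 > 55166; so the answer is 54626.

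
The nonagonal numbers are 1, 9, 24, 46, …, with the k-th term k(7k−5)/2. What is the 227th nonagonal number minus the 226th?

Consecutive nonagonal numbers differ by 7n − 6: here 7·227 − 6 = 1583.

1583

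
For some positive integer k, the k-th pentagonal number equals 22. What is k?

Set n(3n−1)/2 = 22, giving 3n² − n − 44 = 0.
The discriminant is 1 + 24·22 = 529, and √529 = 23.
So n = (1 + 23) / 6 = 24/6 = 4.

4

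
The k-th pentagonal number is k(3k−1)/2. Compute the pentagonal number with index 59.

5192

The 59th pentagonal number is n(3n−1)/2 with n = 59.
59·(3·59 − 1)/2 = 59·176/2 = 59·88 = 5192.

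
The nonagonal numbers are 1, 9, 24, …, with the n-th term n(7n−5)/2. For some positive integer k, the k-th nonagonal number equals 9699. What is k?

Set n(7n−5)/2 = 9699, giving 7n² − 5n − 19398 = 0.
The discriminant is 25 + 56·9699 = 543169, and √543169 = 737.
So n = (5 + 737) / 14 = 742/14 = 53.
Check: 53·(7·53 − 5)/2 = 9699. ✓

53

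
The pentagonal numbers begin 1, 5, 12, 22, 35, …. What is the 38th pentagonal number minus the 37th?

112

Consecutive pentagonal numbers differ by 3n − 2: here 3·38 − 2 = 112.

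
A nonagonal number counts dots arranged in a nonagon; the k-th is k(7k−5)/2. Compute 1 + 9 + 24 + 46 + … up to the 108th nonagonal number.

1475424

Σ i(7i−5)/2 = (7Σi² − 5Σi) / 2 over i = 1..108.
Σi = 5886 and Σi² = 425754.
(7·425754 − 5·5886) / 2 = 2950848/2 = 1475424.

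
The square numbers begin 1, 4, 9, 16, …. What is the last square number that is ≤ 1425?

1369

Solve n² ≤ 1425 for integer n.
n = 37 gives 1369 ≤ 1425, while n = 38 gives 1444 > 1425; so the answer is 1369.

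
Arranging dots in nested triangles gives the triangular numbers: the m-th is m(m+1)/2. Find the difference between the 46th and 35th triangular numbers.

46·47/2 = 1081 and 35·36/2 = 630.
Difference: 1081 − 630 = 451.

451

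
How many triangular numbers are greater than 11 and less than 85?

The n-th triangular number is n(n+1)/2.
Smallest index with value > 11: n = 5 (giving 15).
Largest index with value < 85: n = 12 (giving 78).
Indices 5 through 12: 8 terms.

8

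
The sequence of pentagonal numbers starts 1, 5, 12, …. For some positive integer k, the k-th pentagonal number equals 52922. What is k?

188

Set n(3n−1)/2 = 52922, giving 3n² − n − 105844 = 0.
The discriminant is 1 + 24·52922 = 1270129, and √1270129 = 1127.
So n = (1 + 1127) / 6 = 1128/6 = 188.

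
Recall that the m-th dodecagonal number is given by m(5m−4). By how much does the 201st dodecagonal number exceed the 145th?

201·(5·201 − 4) = 201201 and 145·(5·145 − 4) = 104545.
Difference: 201201 − 104545 = 96656.

96656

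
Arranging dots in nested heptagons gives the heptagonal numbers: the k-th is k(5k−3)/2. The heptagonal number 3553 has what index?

38

Set n(5n−3)/2 = 3553, giving 5n² − 3n − 7106 = 0.
So n = (3 + 377) / 10 = 380/10 = 38.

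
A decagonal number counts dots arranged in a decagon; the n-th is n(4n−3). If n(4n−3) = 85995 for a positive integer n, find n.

147

Set n(4n−3) = 85995, giving 4n² − 3n − 85995 = 0.
The discriminant is 9 + 16·85995 = 1375929, and √1375929 = 1173.
So n = (3 + 1173) / 8 = 1176/8 = 147.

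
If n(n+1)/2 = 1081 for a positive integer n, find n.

Set n(n+1)/2 = 1081, giving n² + n − 2162 = 0.
So n = (-1 + 93) / 2 = 92/2 = 46.

46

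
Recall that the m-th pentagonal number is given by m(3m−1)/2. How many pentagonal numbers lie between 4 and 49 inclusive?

The n-th pentagonal number is n(3n−1)/2.
Smallest index with value ≥ 4: n = 2 (giving 5).
Largest index with value ≤ 49: n = 5 (giving 35).
Indices 2 through 5: 4 terms.

4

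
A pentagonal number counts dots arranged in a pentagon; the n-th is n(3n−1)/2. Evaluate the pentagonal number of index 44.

2882

The 44th pentagonal number is n(3n−1)/2 with n = 44.
44·(3·44 − 1)/2 = 44·131/2 = 2882.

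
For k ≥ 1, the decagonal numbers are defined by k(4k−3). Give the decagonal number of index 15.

The 15th decagonal number is n(4n−3) with n = 15.
15·(4·15 − 3) = 15·57 = 855.

855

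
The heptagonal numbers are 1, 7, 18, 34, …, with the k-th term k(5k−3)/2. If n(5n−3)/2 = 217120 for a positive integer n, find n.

295

Set n(5n−3)/2 = 217120, giving 5n² − 3n − 434240 = 0.
So n = (3 + 2947) / 10 = 2950/10 = 295.
Check: 295·(5·295 − 3)/2 = 217120. ✓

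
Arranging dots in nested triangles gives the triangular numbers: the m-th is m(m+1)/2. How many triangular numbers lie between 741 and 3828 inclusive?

50

The n-th triangular number is n(n+1)/2.
Smallest index with value ≥ 741: n = 38 (giving 741).
Largest index with value ≤ 3828: n = 87 (giving 3828).
Indices 38 through 87: 50 terms.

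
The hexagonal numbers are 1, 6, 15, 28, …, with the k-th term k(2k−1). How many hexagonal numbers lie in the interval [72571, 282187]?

The n-th hexagonal number is n(2n−1).
Smallest index with value ≥ 72571: n = 191 (giving 72771).
Largest index with value ≤ 282187: n = 375 (giving 280875).
Indices 191 through 375: 185 terms.

185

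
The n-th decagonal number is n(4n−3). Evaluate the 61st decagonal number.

14701

The 61st decagonal number is n(4n−3) with n = 61.
61·(4·61 − 3) = 61·241 = 14701.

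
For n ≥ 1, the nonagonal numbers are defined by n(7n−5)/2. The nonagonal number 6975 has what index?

45

Set n(7n−5)/2 = 6975, giving 7n² − 5n − 13950 = 0.
The discriminant is 25 + 56·6975 = 390625, and √390625 = 625.
So n = (5 + 625) / 14 = 630/14 = 45.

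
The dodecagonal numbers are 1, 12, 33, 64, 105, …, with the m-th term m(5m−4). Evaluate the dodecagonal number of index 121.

The 121st dodecagonal number is n(5n−4) with n = 121.
121·(5·121 − 4) = 121·601 = 72721.

72721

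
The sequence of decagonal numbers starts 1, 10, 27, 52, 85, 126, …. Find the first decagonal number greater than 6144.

6280

Solve n(4n−3) > 6144 for integer n.
The largest n with value ≤ 6144 is 39 (since 5967 ≤ 6144 < 6280), so the first above is n = 40, value 6280.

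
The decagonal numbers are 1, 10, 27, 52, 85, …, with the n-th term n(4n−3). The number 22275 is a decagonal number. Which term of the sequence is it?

Set n(4n−3) = 22275, giving 4n² − 3n − 22275 = 0.
So n = (3 + 597) / 8 = 600/8 = 75.

75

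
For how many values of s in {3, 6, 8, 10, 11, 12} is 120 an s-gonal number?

2

s = 3: P(3, 15) = 120. ✓
s = 6: P(6, 8) = 120. ✓
s = 8: P(8, 6) = 96 and P(8, 7) = 133; 120 is not s-gonal.
s = 10: P(10, 5) = 85 and P(10, 6) = 126; 120 is not s-gonal.
s = 11: P(11, 5) = 95 and P(11, 6) = 141; 120 is not s-gonal.
s = 12: P(12, 5) = 105 and P(12, 6) = 156; 120 is not s-gonal.
Hits: s ∈ {3, 6} → 2.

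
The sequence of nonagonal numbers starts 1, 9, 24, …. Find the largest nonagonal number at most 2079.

Solve n(7n−5)/2 ≤ 2079 for integer n.
n = 24 gives 1956 ≤ 2079, while n = 25 gives 2125 > 2079; so the answer is 1956.

1956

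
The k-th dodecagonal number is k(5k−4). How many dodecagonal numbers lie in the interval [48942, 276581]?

The n-th dodecagonal number is n(5n−4).
Smallest index with value ≥ 48942: n = 100 (giving 49600).
Largest index with value ≤ 276581: n = 235 (giving 275185).
Indices 100 through 235: 136 terms.

136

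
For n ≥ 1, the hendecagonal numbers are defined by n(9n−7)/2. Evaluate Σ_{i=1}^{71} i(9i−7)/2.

539316

Σ i(9i−7)/2 = (9Σi² − 7Σi) / 2 over i = 1..71.
Σi = 2556 and Σi² = 121836.
(9·121836 − 7·2556) / 2 = 1078632/2 = 539316.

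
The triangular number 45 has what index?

Set n(n+1)/2 = 45, giving n² + n − 90 = 0.
The discriminant is 1 + 8·45 = 361, and √361 = 19.
So n = (-1 + 19) / 2 = 18/2 = 9.

9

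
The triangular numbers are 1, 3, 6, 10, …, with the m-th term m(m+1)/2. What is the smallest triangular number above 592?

Solve n(n+1)/2 > 592 for integer n.
The largest n with value ≤ 592 is 33 (since 561 ≤ 592 < 595), so the first above is n = 34, value 595.

595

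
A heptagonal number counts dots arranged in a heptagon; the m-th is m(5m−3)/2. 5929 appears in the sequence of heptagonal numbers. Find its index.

49

Set n(5n−3)/2 = 5929, giving 5n² − 3n − 11858 = 0.
The discriminant is 9 + 40·5929 = 237169, and √237169 = 487.
So n = (3 + 487) / 10 = 490/10 = 49.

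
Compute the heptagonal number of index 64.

64·(5·64 − 3)/2 = 64·317/2 = 10144.

10144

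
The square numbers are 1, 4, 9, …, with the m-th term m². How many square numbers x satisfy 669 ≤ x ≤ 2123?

21

The n-th square number is n².
Smallest index with value ≥ 669: n = 26 (giving 676).
Largest index with value ≤ 2123: n = 46 (giving 2116).
Indices 26 through 46: 21 terms.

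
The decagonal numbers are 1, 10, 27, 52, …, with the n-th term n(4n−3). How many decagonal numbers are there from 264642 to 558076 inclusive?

116

The n-th decagonal number is n(4n−3).
Smallest index with value ≥ 264642: n = 258 (giving 265482).
Largest index with value ≤ 558076: n = 373 (giving 555397).
Indices 258 through 373: 116 terms.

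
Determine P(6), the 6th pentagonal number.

6·(3·6 − 1)/2 = 6·17/2 = 51.

51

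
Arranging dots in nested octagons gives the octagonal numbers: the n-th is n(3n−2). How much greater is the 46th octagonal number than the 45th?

Consecutive octagonal numbers differ by 6n − 5: here 6·46 − 5 = 271.

271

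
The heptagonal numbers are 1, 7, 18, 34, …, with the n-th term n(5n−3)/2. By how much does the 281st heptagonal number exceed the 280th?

1401

Consecutive heptagonal numbers differ by 5n − 4: here 5·281 − 4 = 1401.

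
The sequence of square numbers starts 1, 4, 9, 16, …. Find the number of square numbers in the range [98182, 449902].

357

The n-th square number is n².
Smallest index with value ≥ 98182: n = 314 (giving 98596).
Largest index with value ≤ 449902: n = 670 (giving 448900).
Indices 314 through 670: 357 terms.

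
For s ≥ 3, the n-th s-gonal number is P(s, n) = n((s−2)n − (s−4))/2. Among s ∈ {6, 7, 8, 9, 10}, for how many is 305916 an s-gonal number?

s = 6: P(6, 391) = 305371 and P(6, 392) = 306936; 305916 is not s-gonal.
s = 7: P(7, 350) = 305725 and P(7, 351) = 307476; 305916 is not s-gonal.
s = 8: P(8, 319) = 304645 and P(8, 320) = 306560; 305916 is not s-gonal.
s = 9: P(9, 296) = 305916. ✓
s = 10: P(10, 276) = 303876 and P(10, 277) = 306085; 305916 is not s-gonal.
Hits: s ∈ {9} → 1.

1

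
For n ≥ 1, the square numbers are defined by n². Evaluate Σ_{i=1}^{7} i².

Σ_{i=1}^{7} i² = 7·8·15/6 = 140.

140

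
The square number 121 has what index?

We need n² = 121, so n = √121 = 11.

11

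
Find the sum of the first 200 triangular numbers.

1353400

Σ i(i+1)/2 = (Σi² + Σi) / 2 over i = 1..200.
Σi = 20100 and Σi² = 2686700.
(1·2686700 + 1·20100) / 2 = 2706800/2 = 1353400.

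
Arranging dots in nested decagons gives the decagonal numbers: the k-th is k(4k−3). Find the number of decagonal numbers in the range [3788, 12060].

24

The n-th decagonal number is n(4n−3).
Smallest index with value ≥ 3788: n = 32 (giving 4000).
Largest index with value ≤ 12060: n = 55 (giving 11935).
Indices 32 through 55: 24 terms.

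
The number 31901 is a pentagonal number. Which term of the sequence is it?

146

Set n(3n−1)/2 = 31901, giving 3n² − n − 63802 = 0.
The discriminant is 1 + 24·31901 = 765625, and √765625 = 875.
So n = (1 + 875) / 6 = 876/6 = 146.
Check: 146·(3·146 − 1)/2 = 31901. ✓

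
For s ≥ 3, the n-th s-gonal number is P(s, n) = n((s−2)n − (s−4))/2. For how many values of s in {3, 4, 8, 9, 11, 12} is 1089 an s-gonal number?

2

s = 3: P(3, 46) = 1081 and P(3, 47) = 1128; 1089 is not s-gonal.
s = 4: P(4, 33) = 1089. ✓
s = 8: P(8, 19) = 1045 and P(8, 20) = 1160; 1089 is not s-gonal.
s = 9: P(9, 18) = 1089. ✓
s = 11: P(11, 15) = 960 and P(11, 16) = 1096; 1089 is not s-gonal.
s = 12: P(12, 15) = 1065 and P(12, 16) = 1216; 1089 is not s-gonal.
Hits: s ∈ {4, 9} → 2.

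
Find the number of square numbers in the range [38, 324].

The n-th square number is n².
Smallest index with value ≥ 38: n = 7 (giving 49).
Largest index with value ≤ 324: n = 18 (giving 324).
Indices 7 through 18: 12 terms.

12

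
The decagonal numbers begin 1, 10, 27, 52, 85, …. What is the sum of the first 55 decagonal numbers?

Σ i(4i−3) = 4Σi² − 3Σi over i = 1..55.
Σi = 1540 and Σi² = 56980.
4·56980 − 3·1540 = 223300.

223300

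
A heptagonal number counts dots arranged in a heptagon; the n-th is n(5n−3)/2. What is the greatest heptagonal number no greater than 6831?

Solve n(5n−3)/2 ≤ 6831 for integer n.
n = 52 gives 6682 ≤ 6831, while n = 53 gives 6943 > 6831; so the answer is 6682.

6682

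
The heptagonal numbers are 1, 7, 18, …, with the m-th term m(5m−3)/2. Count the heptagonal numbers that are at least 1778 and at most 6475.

25

The n-th heptagonal number is n(5n−3)/2.
Smallest index with value ≥ 1778: n = 27 (giving 1782).
Largest index with value ≤ 6475: n = 51 (giving 6426).
Indices 27 through 51: 25 terms.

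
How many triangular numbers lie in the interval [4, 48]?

7

The n-th triangular number is n(n+1)/2.
Smallest index with value ≥ 4: n = 3 (giving 6).
Largest index with value ≤ 48: n = 9 (giving 45).
Indices 3 through 9: 7 terms.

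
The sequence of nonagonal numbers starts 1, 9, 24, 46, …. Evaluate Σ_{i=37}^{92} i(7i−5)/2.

Σ i(7i−5)/2 = (7Σi² − 5Σi) / 2 over i = 37..92.
Σi = 4278 − 666 = 3612 and Σi² = 263810 − 16206 = 247604.
(7·247604 − 5·3612) / 2 = 1715168/2 = 857584.

857584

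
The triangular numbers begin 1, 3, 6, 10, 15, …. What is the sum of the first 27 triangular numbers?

3654

Σ i(i+1)/2 = (Σi² + Σi) / 2 over i = 1..27.
Σi = 378 and Σi² = 6930.
(1·6930 + 1·378) / 2 = 7308/2 = 3654.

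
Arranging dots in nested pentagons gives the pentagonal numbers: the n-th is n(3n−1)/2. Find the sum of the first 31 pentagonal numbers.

15376

Σ i(3i−1)/2 = (3Σi² − Σi) / 2 over i = 1..31.
Σi = 496 and Σi² = 10416.
(3·10416 − 1·496) / 2 = 30752/2 = 15376.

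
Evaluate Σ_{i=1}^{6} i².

91

Σ_{i=1}^{6} i² = 6·7·13/6 = 91.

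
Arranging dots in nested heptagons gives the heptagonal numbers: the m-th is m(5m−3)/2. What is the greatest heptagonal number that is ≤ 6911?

Solve n(5n−3)/2 ≤ 6911 for integer n.
n = 52 gives 6682 ≤ 6911, while n = 53 gives 6943 > 6911; so the answer is 6682.

6682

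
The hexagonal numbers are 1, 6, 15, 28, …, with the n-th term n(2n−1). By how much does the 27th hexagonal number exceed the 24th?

303

27·(2·27 − 1) = 1431 and 24·(2·24 − 1) = 1128.
Difference: 1431 − 1128 = 303.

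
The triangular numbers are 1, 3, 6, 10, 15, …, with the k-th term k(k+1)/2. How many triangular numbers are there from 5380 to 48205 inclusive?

The n-th triangular number is n(n+1)/2.
Smallest index with value ≥ 5380: n = 104 (giving 5460).
Largest index with value ≤ 48205: n = 310 (giving 48205).
Indices 104 through 310: 207 terms.

207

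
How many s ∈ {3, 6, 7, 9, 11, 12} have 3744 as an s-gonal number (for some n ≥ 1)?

1

s = 3: P(3, 86) = 3741 and P(3, 87) = 3828; 3744 is not s-gonal.
s = 6: P(6, 43) = 3655 and P(6, 44) = 3828; 3744 is not s-gonal.
s = 7: P(7, 39) = 3744. ✓
s = 9: P(9, 33) = 3729 and P(9, 34) = 3961; 3744 is not s-gonal.
s = 11: P(11, 29) = 3683 and P(11, 30) = 3945; 3744 is not s-gonal.
s = 12: P(12, 27) = 3537 and P(12, 28) = 3808; 3744 is not s-gonal.
Hits: s ∈ {7} → 1.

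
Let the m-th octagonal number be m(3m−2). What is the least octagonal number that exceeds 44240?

Solve n(3n−2) > 44240 for integer n.
The largest n with value ≤ 44240 is 121 (since 43681 ≤ 44240 < 44408), so the first above is n = 122, value 44408.

44408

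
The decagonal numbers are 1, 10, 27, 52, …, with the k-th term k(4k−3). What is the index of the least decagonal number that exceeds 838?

Solve n(4n−3) > 838 for integer n.
The largest n with value ≤ 838 is 14 (since 742 ≤ 838 < 855), so the first above is n = 15, value 855.

15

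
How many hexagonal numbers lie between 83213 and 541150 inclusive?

The n-th hexagonal number is n(2n−1).
Smallest index with value ≥ 83213: n = 205 (giving 83845).
Largest index with value ≤ 541150: n = 520 (giving 540280).
Indices 205 through 520: 316 terms.

316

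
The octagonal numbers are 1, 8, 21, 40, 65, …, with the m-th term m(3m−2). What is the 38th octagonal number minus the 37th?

223

Consecutive octagonal numbers differ by 6n − 5: here 6·38 − 5 = 223.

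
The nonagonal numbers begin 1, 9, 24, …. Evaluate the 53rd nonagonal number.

The 53rd nonagonal number is n(7n−5)/2 with n = 53.
53·(7·53 − 5)/2 = 53·366/2 = 53·183 = 9699.

9699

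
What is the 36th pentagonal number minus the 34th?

36·(3·36 − 1)/2 = 1926 and 34·(3·34 − 1)/2 = 1717.
Difference: 1926 − 1717 = 209.

209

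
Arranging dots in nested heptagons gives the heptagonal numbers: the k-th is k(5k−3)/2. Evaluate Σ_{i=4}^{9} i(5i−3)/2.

619

Σ i(5i−3)/2 = (5Σi² − 3Σi) / 2 over i = 4..9.
Σi = 45 − 6 = 39 and Σi² = 285 − 14 = 271.
(5·271 − 3·39) / 2 = 1238/2 = 619.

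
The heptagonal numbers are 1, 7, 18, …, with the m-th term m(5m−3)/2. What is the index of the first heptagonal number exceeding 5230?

47

Solve n(5n−3)/2 > 5230 for integer n.
The largest n with value ≤ 5230 is 46 (since 5221 ≤ 5230 < 5452), so the first above is n = 47, value 5452.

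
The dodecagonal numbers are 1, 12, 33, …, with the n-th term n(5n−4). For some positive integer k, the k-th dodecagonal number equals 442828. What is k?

Set n(5n−4) = 442828, giving 5n² − 4n − 442828 = 0.
The discriminant is 16 + 20·442828 = 8856576, and √8856576 = 2976.
So n = (4 + 2976) / 10 = 2980/10 = 298.
Check: 298·(5·298 − 4) = 442828. ✓

298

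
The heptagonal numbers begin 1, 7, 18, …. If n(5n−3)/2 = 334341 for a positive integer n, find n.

366

Set n(5n−3)/2 = 334341, giving 5n² − 3n − 668682 = 0.
The discriminant is 9 + 40·334341 = 13373649, and √13373649 = 3657.
So n = (3 + 3657) / 10 = 3660/10 = 366.
Check: 366·(5·366 − 3)/2 = 334341. ✓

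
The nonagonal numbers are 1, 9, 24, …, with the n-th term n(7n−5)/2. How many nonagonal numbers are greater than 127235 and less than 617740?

229

The n-th nonagonal number is n(7n−5)/2.
Smallest index with value > 127235: n = 192 (giving 128544).
Largest index with value < 617740: n = 420 (giving 616350).
Indices 192 through 420: 229 terms.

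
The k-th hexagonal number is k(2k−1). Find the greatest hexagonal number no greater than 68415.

Solve n(2n−1) ≤ 68415 for integer n.
n = 185 gives 68265 ≤ 68415, while n = 186 gives 69006 > 68415; so the answer is 68265.

68265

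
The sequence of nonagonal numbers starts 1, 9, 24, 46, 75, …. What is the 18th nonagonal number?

1089

The 18th nonagonal number is n(7n−5)/2 with n = 18.
18·(7·18 − 5)/2 = 18·121/2 = 1089.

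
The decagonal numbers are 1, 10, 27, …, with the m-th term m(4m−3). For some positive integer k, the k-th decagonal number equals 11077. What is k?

Set n(4n−3) = 11077, giving 4n² − 3n − 11077 = 0.
The discriminant is 9 + 16·11077 = 177241, and √177241 = 421.
So n = (3 + 421) / 8 = 424/8 = 53.
Check: 53·(4·53 − 3) = 11077. ✓

53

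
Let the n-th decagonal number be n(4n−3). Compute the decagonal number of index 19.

1387

The 19th decagonal number is n(4n−3) with n = 19.
19·(4·19 − 3) = 19·73 = 1387.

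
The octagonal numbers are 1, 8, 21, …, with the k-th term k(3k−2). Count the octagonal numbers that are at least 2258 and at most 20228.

55

The n-th octagonal number is n(3n−2).
Smallest index with value ≥ 2258: n = 28 (giving 2296).
Largest index with value ≤ 20228: n = 82 (giving 20008).
Indices 28 through 82: 55 terms.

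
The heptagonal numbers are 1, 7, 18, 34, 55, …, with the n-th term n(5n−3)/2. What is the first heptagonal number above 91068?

91872

Solve n(5n−3)/2 > 91068 for integer n.
The largest n with value ≤ 91068 is 191 (since 90916 ≤ 91068 < 91872), so the first above is n = 192, value 91872.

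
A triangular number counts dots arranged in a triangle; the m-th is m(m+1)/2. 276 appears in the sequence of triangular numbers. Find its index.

Set n(n+1)/2 = 276, giving n² + n − 552 = 0.
The discriminant is 1 + 8·276 = 2209, and √2209 = 47.
So n = (-1 + 47) / 2 = 46/2 = 23.
Check: 23·24/2 = 276. ✓

23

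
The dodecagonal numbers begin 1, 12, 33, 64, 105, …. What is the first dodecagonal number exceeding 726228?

Solve n(5n−4) > 726228 for integer n.
The largest n with value ≤ 726228 is 381 (since 724281 ≤ 726228 < 728092), so the first above is n = 382, value 728092.

728092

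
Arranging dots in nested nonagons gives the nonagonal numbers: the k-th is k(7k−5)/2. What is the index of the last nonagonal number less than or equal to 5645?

Solve n(7n−5)/2 ≤ 5645 for integer n.
n = 40 gives 5500 ≤ 5645, while n = 41 gives 5781 > 5645; so the answer is index 40.

40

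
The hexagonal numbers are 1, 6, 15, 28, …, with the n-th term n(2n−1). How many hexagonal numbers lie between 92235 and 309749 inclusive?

179

The n-th hexagonal number is n(2n−1).
Smallest index with value ≥ 92235: n = 215 (giving 92235).
Largest index with value ≤ 309749: n = 393 (giving 308505).
Indices 215 through 393: 179 terms.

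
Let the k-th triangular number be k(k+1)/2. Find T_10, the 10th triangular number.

10·11/2 = 110/2 = 55.

55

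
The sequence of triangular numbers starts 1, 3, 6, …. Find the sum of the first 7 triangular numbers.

Σ i(i+1)/2 = (Σi² + Σi) / 2 over i = 1..7.
Σi = 28 and Σi² = 140.
(1·140 + 1·28) / 2 = 168/2 = 84.

84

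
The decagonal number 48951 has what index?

111

Set n(4n−3) = 48951, giving 4n² − 3n − 48951 = 0.
The discriminant is 9 + 16·48951 = 783225, and √783225 = 885.
So n = (3 + 885) / 8 = 888/8 = 111.
Check: 111·(4·111 − 3) = 48951. ✓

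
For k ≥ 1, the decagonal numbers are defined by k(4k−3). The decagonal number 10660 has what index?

52

Set n(4n−3) = 10660, giving 4n² − 3n − 10660 = 0.
So n = (3 + 413) / 8 = 416/8 = 52.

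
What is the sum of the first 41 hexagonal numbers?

46781

Σ i(2i−1) = 2Σi² − Σi over i = 1..41.
Σi = 861 and Σi² = 23821.
2·23821 − 1·861 = 46781.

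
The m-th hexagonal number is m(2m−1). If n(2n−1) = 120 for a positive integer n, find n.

Set n(2n−1) = 120, giving 2n² − n − 120 = 0.
So n = (1 + 31) / 4 = 32/4 = 8.

8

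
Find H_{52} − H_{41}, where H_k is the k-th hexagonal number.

2035

52·(2·52 − 1) = 5356 and 41·(2·41 − 1) = 3321.
Difference: 5356 − 3321 = 2035.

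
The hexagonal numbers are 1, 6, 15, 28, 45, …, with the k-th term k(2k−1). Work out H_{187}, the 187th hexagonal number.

The 187th hexagonal number is n(2n−1) with n = 187.
187·(2·187 − 1) = 187·373 = 69751.

69751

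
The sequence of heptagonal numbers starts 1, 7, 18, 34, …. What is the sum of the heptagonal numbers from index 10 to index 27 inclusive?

16113

Σ i(5i−3)/2 = (5Σi² − 3Σi) / 2 over i = 10..27.
Σi = 378 − 45 = 333 and Σi² = 6930 − 285 = 6645.
(5·6645 − 3·333) / 2 = 32226/2 = 16113.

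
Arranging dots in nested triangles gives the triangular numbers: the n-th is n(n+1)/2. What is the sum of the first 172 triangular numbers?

Σ i(i+1)/2 = (Σi² + Σi) / 2 over i = 1..172.
Σi = 14878 and Σi² = 1710970.
(1·1710970 + 1·14878) / 2 = 1725848/2 = 862924.

862924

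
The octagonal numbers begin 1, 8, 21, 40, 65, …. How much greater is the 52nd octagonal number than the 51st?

307

Consecutive octagonal numbers differ by 6n − 5: here 6·52 − 5 = 307.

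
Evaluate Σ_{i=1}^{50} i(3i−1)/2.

63750

Σ i(3i−1)/2 = (3Σi² − Σi) / 2 over i = 1..50.
Σi = 1275 and Σi² = 42925.
(3·42925 − 1·1275) / 2 = 127500/2 = 63750.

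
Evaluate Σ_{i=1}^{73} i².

132349

Σ_{i=1}^{73} i² = 73·74·147/6 = 132349.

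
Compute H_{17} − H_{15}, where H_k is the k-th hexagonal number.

17·(2·17 − 1) = 561 and 15·(2·15 − 1) = 435.
Difference: 561 − 435 = 126.

126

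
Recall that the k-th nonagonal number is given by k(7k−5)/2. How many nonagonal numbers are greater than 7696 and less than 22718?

The n-th nonagonal number is n(7n−5)/2.
Smallest index with value > 7696: n = 48 (giving 7944).
Largest index with value < 22718: n = 80 (giving 22200).
Indices 48 through 80: 33 terms.

33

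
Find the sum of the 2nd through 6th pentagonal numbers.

125

Σ i(3i−1)/2 = (3Σi² − Σi) / 2 over i = 2..6.
Σi = 21 − 1 = 20 and Σi² = 91 − 1 = 90.
(3·90 − 1·20) / 2 = 250/2 = 125.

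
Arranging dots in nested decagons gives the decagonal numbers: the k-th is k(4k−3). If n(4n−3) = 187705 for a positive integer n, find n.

Set n(4n−3) = 187705, giving 4n² − 3n − 187705 = 0.
The discriminant is 9 + 16·187705 = 3003289, and √3003289 = 1733.
So n = (3 + 1733) / 8 = 1736/8 = 217.

217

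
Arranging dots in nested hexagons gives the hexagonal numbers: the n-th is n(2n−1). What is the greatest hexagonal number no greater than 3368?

3321

Solve n(2n−1) ≤ 3368 for integer n.
n = 41 gives 3321 ≤ 3368, while n = 42 gives 3486 > 3368; so the answer is 3321.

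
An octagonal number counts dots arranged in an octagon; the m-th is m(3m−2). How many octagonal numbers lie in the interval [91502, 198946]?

The n-th octagonal number is n(3n−2).
Smallest index with value ≥ 91502: n = 175 (giving 91525).
Largest index with value ≤ 198946: n = 257 (giving 197633).
Indices 175 through 257: 83 terms.

83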